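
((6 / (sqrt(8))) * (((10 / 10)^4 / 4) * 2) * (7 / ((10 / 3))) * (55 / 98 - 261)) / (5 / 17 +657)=-3905019 * sqrt(2) / 6257440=-0.88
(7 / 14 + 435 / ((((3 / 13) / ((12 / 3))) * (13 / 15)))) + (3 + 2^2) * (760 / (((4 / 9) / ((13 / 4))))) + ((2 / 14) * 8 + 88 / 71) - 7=23656396 / 497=47598.38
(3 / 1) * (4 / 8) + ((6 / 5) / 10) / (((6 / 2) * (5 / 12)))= 399 / 250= 1.60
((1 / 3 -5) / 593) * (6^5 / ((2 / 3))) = -54432 / 593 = -91.79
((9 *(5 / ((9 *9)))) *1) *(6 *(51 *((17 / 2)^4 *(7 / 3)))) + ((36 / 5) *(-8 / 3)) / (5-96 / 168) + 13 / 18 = 23108132351 / 11160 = 2070621.18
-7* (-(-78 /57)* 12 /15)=-728 /95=-7.66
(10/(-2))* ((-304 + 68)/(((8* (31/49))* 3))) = 14455/186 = 77.72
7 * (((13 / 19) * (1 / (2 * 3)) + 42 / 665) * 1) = 707 / 570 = 1.24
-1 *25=-25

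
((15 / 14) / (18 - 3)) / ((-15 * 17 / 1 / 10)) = -1 / 357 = -0.00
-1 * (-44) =44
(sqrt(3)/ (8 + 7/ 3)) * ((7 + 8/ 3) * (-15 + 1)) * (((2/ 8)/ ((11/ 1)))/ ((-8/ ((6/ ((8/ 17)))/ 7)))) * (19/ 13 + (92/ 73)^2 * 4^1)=800699541 * sqrt(3)/ 1511901248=0.92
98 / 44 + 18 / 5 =641 / 110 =5.83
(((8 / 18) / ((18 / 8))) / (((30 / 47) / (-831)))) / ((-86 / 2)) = 104152 / 17415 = 5.98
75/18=25/6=4.17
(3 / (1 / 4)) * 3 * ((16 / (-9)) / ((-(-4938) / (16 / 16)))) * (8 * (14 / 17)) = -3584 / 41973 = -0.09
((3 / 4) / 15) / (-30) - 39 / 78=-0.50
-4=-4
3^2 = 9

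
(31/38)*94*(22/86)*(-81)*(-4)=5192748/817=6355.87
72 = 72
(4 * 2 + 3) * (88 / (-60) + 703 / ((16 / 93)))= 44931.93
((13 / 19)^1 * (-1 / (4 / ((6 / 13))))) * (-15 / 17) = 45 / 646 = 0.07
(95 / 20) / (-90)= -0.05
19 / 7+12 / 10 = 3.91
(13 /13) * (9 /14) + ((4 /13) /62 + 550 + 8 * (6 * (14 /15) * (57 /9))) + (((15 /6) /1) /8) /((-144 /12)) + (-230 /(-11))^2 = 416669287819 /327687360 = 1271.55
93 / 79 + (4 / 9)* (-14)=-3587 / 711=-5.05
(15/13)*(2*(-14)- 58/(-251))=-104550/3263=-32.04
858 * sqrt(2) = 1213.40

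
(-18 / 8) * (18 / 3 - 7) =9 / 4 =2.25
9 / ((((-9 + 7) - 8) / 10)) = -9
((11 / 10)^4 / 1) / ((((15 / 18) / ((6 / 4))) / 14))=922383 / 25000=36.90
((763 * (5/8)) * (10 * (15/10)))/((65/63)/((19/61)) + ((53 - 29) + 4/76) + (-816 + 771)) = -3605175/8888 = -405.62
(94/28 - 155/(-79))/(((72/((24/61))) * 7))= 1961/472262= 0.00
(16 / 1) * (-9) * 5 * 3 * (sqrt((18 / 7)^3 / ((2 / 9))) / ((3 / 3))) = -349920 * sqrt(7) / 49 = -18893.90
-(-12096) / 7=1728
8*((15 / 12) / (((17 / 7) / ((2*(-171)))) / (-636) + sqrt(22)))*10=-2588392800 / 51001764814943 + 231826203705600*sqrt(22) / 51001764814943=21.32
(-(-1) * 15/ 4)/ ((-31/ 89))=-1335/ 124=-10.77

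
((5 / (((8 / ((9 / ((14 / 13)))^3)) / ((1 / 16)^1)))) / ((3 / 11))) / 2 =29362905 / 702464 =41.80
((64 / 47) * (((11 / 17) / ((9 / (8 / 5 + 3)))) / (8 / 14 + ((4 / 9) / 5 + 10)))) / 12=616 / 174981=0.00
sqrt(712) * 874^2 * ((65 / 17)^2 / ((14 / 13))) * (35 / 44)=52444861625 * sqrt(178) / 3179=220101203.43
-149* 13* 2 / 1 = -3874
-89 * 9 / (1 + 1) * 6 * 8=-19224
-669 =-669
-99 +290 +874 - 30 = 1035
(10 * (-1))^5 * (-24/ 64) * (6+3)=337500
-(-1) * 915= 915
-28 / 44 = -7 / 11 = -0.64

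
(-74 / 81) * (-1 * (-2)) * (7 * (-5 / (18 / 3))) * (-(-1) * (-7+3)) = -10360 / 243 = -42.63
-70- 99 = -169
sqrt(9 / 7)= 3*sqrt(7) / 7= 1.13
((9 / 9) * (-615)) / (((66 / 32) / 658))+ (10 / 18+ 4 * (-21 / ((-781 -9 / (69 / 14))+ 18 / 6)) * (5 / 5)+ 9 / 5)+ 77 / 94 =-20467671935407 / 104320260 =-196200.35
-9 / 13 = -0.69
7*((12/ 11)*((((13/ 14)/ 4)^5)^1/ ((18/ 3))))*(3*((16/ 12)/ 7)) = 371293/ 757256192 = 0.00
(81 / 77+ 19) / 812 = 386 / 15631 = 0.02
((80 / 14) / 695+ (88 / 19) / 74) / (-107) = -48436 / 73190033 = -0.00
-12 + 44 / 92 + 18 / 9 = -219 / 23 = -9.52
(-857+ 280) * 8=-4616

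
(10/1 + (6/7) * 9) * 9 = 1116/7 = 159.43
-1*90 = -90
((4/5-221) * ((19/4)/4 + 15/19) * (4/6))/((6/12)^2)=-220567/190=-1160.88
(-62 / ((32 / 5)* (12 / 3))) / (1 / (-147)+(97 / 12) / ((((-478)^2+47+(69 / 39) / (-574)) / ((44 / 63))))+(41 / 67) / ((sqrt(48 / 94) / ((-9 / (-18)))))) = -722419581092703561367174594755* sqrt(282) / 2144252191838379892329318239824-24005148930697039742929538295 / 268031523979797486541164779978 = -5.75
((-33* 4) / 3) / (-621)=44 / 621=0.07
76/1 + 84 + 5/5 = 161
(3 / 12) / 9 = 1 / 36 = 0.03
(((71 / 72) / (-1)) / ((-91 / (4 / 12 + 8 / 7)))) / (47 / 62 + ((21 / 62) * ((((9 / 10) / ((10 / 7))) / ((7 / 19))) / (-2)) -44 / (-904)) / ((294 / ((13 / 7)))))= 5397072100 / 255249425457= 0.02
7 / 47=0.15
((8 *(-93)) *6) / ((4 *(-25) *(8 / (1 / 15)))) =0.37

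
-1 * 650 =-650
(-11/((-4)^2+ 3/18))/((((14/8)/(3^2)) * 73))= -2376/49567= -0.05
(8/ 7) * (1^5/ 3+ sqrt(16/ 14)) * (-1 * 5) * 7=-80 * sqrt(14)/ 7 - 40/ 3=-56.10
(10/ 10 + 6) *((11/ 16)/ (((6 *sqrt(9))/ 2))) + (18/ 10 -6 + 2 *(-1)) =-4079/ 720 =-5.67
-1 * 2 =-2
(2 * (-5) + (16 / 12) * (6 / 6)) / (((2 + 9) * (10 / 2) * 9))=-26 / 1485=-0.02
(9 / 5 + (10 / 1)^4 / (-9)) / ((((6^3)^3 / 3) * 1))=-0.00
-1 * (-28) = 28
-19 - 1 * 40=-59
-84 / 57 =-28 / 19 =-1.47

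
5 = 5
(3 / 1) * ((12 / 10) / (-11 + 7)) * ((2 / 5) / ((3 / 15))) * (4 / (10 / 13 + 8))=-78 / 95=-0.82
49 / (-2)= -24.50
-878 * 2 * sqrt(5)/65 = -1756 * sqrt(5)/65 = -60.41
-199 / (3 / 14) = -2786 / 3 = -928.67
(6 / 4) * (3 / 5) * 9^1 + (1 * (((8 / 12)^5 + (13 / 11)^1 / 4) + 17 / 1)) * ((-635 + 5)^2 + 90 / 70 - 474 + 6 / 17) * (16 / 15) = 23440410411071 / 3180870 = 7369182.15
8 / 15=0.53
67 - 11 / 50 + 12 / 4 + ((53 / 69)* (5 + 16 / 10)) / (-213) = 17086781 / 244950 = 69.76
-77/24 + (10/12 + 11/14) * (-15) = -4619/168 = -27.49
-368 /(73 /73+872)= -368 /873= -0.42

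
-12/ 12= -1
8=8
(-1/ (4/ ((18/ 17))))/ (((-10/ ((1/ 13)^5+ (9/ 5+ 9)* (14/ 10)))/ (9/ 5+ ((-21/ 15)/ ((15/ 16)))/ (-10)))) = 18104992491/ 23205812500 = 0.78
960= 960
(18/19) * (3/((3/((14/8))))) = 63/38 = 1.66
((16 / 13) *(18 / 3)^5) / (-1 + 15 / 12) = 497664 / 13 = 38281.85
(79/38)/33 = 79/1254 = 0.06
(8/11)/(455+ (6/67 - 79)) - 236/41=-5.75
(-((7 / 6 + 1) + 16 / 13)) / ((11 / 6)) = -265 / 143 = -1.85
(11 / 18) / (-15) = -11 / 270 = -0.04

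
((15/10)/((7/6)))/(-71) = -9/497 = -0.02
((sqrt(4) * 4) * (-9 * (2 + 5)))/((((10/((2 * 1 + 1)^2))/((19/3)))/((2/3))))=-9576/5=-1915.20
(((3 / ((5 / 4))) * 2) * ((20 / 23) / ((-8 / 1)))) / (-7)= 12 / 161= 0.07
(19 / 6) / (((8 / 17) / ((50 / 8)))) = 8075 / 192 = 42.06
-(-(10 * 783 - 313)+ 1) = 7516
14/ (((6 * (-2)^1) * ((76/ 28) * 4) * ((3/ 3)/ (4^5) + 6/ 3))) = -6272/ 116793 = -0.05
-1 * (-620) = 620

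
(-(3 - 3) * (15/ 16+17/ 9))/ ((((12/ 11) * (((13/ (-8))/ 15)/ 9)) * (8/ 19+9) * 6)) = 0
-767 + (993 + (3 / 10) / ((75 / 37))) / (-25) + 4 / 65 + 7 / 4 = -130798587 / 162500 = -804.91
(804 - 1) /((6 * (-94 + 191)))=803 /582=1.38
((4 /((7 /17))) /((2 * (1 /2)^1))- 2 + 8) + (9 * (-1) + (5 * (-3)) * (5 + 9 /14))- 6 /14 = -78.36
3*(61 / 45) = 61 / 15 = 4.07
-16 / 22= -8 / 11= -0.73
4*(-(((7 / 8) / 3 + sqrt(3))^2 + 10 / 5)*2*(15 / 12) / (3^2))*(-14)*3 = 245*sqrt(3) / 9 + 102515 / 432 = 284.45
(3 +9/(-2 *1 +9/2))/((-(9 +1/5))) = -33/46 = -0.72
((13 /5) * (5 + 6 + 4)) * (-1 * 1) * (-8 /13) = 24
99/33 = 3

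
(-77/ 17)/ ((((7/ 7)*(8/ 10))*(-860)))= 77/ 11696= 0.01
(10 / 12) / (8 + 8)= 5 / 96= 0.05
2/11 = 0.18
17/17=1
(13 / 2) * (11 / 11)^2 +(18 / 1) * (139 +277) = 14989 / 2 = 7494.50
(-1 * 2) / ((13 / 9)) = -18 / 13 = -1.38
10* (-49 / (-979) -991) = -9701400 / 979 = -9909.50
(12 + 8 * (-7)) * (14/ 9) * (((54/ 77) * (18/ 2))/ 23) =-432/ 23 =-18.78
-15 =-15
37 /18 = 2.06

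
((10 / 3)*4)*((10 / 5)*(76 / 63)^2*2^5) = 14786560 / 11907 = 1241.84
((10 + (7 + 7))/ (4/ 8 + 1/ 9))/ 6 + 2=8.55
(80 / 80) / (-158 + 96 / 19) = -19 / 2906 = -0.01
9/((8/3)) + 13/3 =185/24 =7.71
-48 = -48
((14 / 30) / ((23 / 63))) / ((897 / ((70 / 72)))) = 343 / 247572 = 0.00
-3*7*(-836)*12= 210672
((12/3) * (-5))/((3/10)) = -200/3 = -66.67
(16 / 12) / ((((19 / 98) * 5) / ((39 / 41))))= 5096 / 3895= 1.31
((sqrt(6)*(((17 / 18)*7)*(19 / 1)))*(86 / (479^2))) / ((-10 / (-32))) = 1555568*sqrt(6) / 10324845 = 0.37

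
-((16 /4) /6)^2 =-0.44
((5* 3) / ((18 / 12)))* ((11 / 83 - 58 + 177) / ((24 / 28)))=115360 / 83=1389.88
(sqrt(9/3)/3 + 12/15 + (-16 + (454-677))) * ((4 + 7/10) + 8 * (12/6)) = -4918.79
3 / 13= 0.23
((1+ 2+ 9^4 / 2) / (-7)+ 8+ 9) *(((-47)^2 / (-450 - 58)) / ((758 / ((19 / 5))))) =9.85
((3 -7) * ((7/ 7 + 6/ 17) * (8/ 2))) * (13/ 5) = -4784/ 85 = -56.28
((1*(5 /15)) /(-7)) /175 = -1 /3675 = -0.00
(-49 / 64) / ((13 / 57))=-2793 / 832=-3.36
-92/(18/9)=-46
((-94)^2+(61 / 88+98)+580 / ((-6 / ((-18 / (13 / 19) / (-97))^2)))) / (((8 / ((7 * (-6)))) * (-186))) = 8744697029971 / 34702800704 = 251.99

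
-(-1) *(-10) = -10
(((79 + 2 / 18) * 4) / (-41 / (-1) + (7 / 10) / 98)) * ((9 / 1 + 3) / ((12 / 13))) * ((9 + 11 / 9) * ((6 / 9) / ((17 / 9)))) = 953738240 / 2635119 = 361.93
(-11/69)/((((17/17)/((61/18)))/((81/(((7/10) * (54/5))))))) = -16775/2898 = -5.79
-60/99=-20/33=-0.61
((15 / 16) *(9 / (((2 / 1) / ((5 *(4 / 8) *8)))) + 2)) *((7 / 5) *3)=1449 / 4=362.25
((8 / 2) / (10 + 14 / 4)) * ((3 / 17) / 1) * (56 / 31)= 448 / 4743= 0.09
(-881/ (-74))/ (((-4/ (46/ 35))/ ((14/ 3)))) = -20263/ 1110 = -18.25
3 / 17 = 0.18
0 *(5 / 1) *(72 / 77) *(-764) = 0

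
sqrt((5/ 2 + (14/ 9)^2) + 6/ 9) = 2.36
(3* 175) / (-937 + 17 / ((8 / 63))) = -168 / 257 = -0.65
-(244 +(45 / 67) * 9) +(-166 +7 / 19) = -529156 / 1273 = -415.68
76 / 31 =2.45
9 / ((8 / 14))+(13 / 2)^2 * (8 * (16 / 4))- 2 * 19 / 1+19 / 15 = 79861 / 60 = 1331.02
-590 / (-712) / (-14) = -295 / 4984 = -0.06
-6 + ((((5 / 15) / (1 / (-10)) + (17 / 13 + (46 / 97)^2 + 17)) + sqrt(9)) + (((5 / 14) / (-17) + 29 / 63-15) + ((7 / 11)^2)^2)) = -8429385324421 / 3835986127974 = -2.20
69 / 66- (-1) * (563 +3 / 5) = 564.65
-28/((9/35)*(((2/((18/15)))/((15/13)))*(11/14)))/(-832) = 1715/14872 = 0.12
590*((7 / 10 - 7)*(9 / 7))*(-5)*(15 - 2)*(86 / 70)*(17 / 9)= 5046093 / 7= 720870.43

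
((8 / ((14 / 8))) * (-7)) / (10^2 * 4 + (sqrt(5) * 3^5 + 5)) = 8 / 81 - 8 * sqrt(5) / 135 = -0.03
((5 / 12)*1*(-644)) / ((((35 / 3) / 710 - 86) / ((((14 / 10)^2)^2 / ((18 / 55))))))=301904141 / 8241525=36.63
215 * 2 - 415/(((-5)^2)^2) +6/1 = 54417/125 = 435.34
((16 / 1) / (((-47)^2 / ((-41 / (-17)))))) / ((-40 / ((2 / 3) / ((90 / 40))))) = -656 / 5069655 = -0.00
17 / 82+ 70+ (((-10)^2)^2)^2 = 8200005757 / 82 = 100000070.21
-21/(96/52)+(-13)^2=1261/8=157.62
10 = 10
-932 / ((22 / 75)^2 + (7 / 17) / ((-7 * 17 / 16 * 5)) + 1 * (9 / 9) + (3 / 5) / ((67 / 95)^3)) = -113920189486875 / 340461445972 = -334.61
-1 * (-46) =46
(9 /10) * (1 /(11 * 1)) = 9 /110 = 0.08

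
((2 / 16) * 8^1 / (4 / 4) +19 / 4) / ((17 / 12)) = 69 / 17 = 4.06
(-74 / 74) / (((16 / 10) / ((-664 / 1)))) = 415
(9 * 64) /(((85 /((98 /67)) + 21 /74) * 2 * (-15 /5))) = -1.64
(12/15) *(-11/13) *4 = -176/65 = -2.71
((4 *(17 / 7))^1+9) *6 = 786 / 7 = 112.29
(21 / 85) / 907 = 21 / 77095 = 0.00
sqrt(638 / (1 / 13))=91.07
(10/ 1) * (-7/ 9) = -70/ 9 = -7.78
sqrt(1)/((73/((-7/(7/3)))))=-0.04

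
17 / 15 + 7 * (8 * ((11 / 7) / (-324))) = 349 / 405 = 0.86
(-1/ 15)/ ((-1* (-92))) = -1/ 1380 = -0.00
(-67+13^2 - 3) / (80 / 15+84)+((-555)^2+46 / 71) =5861133115 / 19028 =308026.76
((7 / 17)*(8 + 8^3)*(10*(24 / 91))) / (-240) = -40 / 17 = -2.35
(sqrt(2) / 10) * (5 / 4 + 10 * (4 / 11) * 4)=139 * sqrt(2) / 88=2.23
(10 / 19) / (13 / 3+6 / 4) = 12 / 133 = 0.09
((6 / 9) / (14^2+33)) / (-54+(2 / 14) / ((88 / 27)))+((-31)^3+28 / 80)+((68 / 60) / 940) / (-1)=-1598550696073043 / 53659474650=-29790.65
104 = 104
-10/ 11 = -0.91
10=10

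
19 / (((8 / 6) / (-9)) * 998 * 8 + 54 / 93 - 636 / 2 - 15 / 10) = -31806 / 2513903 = -0.01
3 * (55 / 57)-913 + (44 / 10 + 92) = -77302 / 95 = -813.71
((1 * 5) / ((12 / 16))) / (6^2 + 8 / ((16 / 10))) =20 / 123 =0.16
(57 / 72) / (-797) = -19 / 19128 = -0.00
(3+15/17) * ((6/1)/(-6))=-66/17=-3.88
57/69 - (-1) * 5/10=61/46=1.33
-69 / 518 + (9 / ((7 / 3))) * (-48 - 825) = -249189 / 74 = -3367.42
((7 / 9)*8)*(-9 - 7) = -896 / 9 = -99.56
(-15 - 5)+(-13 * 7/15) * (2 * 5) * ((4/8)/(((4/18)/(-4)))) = 526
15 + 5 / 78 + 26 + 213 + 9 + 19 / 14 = 72187 / 273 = 264.42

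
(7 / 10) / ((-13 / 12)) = -42 / 65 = -0.65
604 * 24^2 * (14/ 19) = 4870656/ 19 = 256350.32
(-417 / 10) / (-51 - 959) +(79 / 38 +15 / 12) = 161687 / 47975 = 3.37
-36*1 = -36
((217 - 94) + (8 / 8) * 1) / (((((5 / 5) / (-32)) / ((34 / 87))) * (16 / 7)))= -59024 / 87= -678.44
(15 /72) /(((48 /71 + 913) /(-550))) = -97625 /778452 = -0.13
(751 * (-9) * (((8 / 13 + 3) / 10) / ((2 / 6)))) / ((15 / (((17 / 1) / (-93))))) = 1800147 / 20150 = 89.34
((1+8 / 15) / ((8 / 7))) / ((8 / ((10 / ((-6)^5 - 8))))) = -23 / 106752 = -0.00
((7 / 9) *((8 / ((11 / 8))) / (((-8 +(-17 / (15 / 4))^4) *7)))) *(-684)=-1.07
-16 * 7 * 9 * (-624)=628992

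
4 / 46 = 2 / 23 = 0.09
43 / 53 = 0.81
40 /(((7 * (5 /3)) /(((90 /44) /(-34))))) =-270 /1309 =-0.21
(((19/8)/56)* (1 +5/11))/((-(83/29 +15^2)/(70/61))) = -2755/8867936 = -0.00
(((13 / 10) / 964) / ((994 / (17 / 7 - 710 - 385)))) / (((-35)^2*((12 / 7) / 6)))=-3107 / 733634125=-0.00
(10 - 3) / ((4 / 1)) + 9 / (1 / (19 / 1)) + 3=703 / 4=175.75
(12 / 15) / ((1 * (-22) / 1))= -2 / 55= -0.04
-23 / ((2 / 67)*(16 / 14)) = -10787 / 16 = -674.19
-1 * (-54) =54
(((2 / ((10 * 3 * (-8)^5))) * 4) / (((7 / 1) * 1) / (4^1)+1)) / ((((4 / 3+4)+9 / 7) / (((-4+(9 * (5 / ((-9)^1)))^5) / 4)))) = 21903 / 62627840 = 0.00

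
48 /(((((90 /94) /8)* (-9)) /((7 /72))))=-5264 /1215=-4.33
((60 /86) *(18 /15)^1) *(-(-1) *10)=360 /43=8.37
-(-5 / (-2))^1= -5 / 2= -2.50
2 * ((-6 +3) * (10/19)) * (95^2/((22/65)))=-926250/11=-84204.55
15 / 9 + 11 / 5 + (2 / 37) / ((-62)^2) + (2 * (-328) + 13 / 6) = -346662964 / 533355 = -649.97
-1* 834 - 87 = -921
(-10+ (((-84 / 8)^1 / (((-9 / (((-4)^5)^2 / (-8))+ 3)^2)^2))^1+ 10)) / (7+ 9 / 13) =-479615345916448342016 / 28463296600109970703125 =-0.02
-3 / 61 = -0.05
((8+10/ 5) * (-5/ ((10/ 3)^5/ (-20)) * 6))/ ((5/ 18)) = 6561/ 125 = 52.49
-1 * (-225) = 225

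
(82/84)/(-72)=-41/3024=-0.01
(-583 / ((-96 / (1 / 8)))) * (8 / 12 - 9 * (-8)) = 63547 / 1152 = 55.16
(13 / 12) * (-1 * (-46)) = 299 / 6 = 49.83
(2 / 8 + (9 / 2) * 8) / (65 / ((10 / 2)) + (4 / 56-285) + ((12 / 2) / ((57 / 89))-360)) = -19285 / 331202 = -0.06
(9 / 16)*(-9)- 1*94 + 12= -1393 / 16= -87.06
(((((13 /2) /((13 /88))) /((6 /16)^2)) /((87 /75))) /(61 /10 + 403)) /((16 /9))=44000 /118639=0.37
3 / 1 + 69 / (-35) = 36 / 35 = 1.03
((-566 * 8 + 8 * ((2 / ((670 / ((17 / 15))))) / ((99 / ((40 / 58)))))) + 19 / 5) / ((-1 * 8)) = 13053922547 / 23082840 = 565.52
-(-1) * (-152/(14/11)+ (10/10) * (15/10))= -1651/14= -117.93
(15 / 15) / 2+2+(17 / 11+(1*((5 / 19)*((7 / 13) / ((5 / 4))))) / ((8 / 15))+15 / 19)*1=13714 / 2717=5.05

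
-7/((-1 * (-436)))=-7/436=-0.02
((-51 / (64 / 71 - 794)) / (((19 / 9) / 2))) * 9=97767 / 178315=0.55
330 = 330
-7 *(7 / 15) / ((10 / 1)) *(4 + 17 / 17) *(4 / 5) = -98 / 75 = -1.31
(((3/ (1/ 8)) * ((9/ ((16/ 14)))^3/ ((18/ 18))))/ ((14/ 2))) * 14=750141/ 32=23441.91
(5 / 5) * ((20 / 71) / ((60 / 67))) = 67 / 213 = 0.31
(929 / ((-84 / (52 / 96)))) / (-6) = 12077 / 12096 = 1.00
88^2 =7744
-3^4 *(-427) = 34587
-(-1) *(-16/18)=-8/9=-0.89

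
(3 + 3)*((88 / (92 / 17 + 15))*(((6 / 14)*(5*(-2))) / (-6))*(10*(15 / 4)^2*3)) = 18933750 / 2429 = 7794.87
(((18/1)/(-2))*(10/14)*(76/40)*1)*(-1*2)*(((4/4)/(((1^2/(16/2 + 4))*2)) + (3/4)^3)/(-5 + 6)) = 70281/448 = 156.88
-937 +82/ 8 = -3707/ 4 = -926.75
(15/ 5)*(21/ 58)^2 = 1323/ 3364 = 0.39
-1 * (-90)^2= -8100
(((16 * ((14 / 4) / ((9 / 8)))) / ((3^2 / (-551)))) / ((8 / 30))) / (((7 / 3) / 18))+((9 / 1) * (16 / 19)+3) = -1674839 / 19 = -88149.42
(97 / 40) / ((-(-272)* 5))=97 / 54400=0.00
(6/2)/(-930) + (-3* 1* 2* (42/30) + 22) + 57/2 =42.10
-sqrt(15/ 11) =-sqrt(165)/ 11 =-1.17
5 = 5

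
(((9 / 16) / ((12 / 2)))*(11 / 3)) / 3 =11 / 96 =0.11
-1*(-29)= 29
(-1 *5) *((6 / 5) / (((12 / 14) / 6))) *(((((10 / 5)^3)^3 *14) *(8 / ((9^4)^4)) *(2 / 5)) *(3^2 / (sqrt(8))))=-0.00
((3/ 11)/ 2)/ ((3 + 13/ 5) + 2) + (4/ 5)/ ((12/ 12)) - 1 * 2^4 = -63461/ 4180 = -15.18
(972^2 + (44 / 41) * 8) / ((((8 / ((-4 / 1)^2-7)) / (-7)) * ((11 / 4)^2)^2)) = -78092775936 / 600281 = -130093.70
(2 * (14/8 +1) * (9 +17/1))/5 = 143/5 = 28.60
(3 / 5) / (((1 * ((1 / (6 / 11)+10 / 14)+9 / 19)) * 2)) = 1197 / 12055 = 0.10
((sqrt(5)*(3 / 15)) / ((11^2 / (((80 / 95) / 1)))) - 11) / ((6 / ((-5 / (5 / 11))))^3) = 14641 / 216 - 22*sqrt(5) / 2565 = 67.76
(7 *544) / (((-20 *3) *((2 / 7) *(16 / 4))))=-833 / 15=-55.53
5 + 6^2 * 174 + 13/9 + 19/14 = 790247/126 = 6271.80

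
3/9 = 0.33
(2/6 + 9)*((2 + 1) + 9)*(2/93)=224/93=2.41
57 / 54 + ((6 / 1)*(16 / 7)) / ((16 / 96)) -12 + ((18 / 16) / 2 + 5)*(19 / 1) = 177.03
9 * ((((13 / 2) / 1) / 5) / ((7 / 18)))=1053 / 35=30.09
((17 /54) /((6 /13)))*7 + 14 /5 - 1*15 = -12029 /1620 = -7.43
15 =15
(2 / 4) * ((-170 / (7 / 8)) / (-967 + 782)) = 136 / 259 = 0.53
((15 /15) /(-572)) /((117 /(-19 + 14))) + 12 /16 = 25099 /33462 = 0.75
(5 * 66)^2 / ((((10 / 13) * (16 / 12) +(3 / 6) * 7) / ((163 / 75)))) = 18460728 / 353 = 52296.68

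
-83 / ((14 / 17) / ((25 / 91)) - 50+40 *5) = -0.54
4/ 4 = 1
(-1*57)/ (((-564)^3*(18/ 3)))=19/ 358812288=0.00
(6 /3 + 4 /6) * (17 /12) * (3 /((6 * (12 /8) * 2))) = 17 /27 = 0.63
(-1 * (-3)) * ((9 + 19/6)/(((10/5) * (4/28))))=511/4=127.75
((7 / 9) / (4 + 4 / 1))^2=49 / 5184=0.01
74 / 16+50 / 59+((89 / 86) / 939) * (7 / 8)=208624339 / 38115888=5.47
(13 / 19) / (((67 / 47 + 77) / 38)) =0.33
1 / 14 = 0.07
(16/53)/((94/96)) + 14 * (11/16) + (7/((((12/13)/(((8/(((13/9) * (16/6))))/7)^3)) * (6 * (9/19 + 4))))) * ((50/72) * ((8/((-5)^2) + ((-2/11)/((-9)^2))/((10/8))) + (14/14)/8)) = 49057042342793/4937511138560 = 9.94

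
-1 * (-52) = 52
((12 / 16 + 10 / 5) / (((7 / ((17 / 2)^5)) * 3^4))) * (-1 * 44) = -171802697 / 18144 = -9468.84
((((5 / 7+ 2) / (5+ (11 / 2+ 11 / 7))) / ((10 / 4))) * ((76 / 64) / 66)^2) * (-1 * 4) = -6859 / 58893120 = -0.00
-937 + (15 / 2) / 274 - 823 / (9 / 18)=-1415469 / 548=-2582.97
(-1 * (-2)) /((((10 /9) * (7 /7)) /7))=63 /5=12.60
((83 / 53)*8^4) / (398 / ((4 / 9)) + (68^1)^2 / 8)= 4.35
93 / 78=31 / 26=1.19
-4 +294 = 290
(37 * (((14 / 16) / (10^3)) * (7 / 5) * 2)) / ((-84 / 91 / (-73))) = 1720537 / 240000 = 7.17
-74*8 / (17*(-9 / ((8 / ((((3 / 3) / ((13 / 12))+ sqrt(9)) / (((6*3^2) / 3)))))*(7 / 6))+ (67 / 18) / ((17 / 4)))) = -3878784 / 74143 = -52.31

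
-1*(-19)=19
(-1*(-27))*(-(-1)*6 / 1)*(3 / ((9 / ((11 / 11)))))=54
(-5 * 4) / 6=-10 / 3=-3.33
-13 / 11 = -1.18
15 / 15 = 1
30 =30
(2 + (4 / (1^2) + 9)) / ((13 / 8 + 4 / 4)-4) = -120 / 11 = -10.91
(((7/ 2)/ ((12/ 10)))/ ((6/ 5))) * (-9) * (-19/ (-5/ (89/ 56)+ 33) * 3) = 887775/ 21256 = 41.77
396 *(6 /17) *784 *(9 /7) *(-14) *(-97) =3252420864 /17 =191318874.35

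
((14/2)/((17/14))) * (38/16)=13.69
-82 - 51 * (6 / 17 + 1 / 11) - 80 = -184.64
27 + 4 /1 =31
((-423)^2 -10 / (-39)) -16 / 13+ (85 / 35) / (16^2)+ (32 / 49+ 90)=87578806561 / 489216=179018.69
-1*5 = -5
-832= -832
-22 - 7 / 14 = -45 / 2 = -22.50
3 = 3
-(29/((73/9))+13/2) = -1471/146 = -10.08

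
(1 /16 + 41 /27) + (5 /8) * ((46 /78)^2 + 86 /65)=191669 /73008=2.63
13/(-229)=-13/229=-0.06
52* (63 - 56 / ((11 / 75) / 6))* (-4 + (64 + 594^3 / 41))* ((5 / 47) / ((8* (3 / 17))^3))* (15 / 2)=-227814943179635175 / 1356608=-167929824370.51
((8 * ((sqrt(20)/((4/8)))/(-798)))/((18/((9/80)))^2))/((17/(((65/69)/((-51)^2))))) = -13 * sqrt(5)/389548232640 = -0.00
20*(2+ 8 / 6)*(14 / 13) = 2800 / 39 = 71.79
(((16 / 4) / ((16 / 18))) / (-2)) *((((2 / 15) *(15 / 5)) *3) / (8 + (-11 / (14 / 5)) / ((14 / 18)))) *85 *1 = -1323 / 17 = -77.82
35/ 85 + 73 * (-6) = -7439/ 17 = -437.59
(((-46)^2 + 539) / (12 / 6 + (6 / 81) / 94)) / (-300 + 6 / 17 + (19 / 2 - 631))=-114552630 / 79518941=-1.44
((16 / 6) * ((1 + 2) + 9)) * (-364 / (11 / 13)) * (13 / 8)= -246064 / 11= -22369.45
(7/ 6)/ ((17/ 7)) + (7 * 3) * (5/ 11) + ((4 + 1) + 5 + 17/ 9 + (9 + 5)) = 35.91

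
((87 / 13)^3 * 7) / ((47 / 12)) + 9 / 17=941271615 / 1755403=536.21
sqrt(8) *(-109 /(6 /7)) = -763 *sqrt(2) /3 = -359.68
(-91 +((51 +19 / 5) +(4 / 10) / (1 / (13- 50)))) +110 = 59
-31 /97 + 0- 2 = -2.32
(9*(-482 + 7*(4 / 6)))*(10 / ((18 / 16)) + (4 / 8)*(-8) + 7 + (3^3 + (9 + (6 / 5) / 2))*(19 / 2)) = -23171908 / 15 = -1544793.87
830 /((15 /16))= 2656 /3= 885.33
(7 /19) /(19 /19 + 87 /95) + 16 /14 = 243 /182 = 1.34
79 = 79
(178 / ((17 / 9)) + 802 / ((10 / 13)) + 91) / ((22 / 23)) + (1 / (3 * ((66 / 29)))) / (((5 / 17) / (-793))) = 14957629 / 16830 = 888.75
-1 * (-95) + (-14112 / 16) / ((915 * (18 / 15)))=5746 / 61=94.20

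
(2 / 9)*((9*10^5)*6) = 1200000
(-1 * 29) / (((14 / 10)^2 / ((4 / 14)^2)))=-2900 / 2401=-1.21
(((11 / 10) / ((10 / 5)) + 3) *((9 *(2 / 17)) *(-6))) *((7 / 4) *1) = -13419 / 340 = -39.47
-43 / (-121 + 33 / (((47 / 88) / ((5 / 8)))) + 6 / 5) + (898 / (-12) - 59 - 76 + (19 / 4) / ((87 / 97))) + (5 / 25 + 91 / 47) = -157479854441 / 780099420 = -201.87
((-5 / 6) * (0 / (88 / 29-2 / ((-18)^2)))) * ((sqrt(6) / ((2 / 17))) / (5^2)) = 0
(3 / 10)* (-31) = -93 / 10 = -9.30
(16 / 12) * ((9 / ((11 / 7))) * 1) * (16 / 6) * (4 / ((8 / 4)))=448 / 11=40.73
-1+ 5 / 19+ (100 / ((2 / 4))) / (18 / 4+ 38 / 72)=39.04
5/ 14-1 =-9/ 14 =-0.64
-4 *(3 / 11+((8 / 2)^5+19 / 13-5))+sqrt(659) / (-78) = -583860 / 143-sqrt(659) / 78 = -4083.27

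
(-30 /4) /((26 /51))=-765 /52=-14.71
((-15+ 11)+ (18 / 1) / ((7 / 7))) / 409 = 14 / 409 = 0.03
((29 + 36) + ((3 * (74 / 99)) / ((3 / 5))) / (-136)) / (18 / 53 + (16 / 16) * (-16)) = -4636387 / 1117512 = -4.15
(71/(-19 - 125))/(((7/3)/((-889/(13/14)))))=63119/312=202.30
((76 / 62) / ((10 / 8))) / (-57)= -8 / 465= -0.02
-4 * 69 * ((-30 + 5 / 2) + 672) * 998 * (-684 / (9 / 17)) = 229363896912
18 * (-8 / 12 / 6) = -2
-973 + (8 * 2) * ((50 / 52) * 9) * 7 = -49 / 13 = -3.77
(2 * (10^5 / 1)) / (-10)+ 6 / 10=-99997 / 5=-19999.40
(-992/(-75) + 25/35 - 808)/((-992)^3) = 416881/512500531200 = 0.00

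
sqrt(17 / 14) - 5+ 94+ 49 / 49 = sqrt(238) / 14+ 90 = 91.10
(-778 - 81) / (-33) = 859 / 33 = 26.03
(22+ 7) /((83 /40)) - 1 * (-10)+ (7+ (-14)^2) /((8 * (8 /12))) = 82387 /1328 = 62.04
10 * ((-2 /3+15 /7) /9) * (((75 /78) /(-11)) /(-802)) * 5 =19375 /21675654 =0.00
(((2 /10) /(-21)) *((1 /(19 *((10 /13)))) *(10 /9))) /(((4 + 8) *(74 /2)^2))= -13 /294964740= -0.00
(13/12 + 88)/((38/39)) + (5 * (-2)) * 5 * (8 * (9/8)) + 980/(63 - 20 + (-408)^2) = -358.57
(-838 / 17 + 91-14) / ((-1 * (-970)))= 471 / 16490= 0.03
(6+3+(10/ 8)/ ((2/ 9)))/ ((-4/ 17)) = -1989/ 32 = -62.16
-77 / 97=-0.79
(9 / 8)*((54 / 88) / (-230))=-243 / 80960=-0.00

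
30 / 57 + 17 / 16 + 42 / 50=18459 / 7600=2.43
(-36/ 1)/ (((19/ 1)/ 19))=-36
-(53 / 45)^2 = -2809 / 2025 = -1.39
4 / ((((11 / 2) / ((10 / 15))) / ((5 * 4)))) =320 / 33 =9.70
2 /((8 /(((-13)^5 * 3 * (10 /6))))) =-1856465 /4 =-464116.25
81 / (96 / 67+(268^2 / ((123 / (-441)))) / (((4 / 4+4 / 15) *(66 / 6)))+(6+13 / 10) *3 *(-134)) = -25835535 / 6830509651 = -0.00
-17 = -17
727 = 727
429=429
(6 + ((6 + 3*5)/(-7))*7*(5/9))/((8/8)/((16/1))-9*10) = 272/4317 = 0.06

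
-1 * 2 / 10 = -1 / 5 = -0.20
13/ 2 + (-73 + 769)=702.50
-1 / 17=-0.06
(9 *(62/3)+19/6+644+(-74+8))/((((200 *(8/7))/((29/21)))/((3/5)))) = 133487/48000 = 2.78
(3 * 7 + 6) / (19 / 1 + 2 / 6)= 81 / 58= 1.40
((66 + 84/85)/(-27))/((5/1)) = -1898/3825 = -0.50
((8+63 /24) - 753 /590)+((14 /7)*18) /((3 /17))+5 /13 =6557339 /30680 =213.73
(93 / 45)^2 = 961 / 225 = 4.27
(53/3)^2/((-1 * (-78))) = 2809/702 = 4.00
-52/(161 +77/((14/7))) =-104/399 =-0.26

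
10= 10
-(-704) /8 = 88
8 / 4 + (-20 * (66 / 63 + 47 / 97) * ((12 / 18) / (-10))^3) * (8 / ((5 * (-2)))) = 13699814 / 6874875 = 1.99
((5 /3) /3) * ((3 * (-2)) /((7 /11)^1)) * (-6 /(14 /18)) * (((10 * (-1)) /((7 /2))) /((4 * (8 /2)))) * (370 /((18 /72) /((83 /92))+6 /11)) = -836079750 /257593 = -3245.74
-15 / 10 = -3 / 2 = -1.50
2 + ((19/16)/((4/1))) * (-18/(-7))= 619/224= 2.76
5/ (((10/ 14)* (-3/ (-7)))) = 16.33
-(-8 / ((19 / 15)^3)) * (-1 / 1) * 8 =-216000 / 6859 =-31.49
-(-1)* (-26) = -26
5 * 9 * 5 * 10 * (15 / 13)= 33750 / 13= 2596.15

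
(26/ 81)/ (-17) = -26/ 1377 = -0.02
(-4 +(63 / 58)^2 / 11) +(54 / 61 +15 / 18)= -14722843 / 6771732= -2.17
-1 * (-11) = 11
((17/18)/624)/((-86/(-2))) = 17/482976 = 0.00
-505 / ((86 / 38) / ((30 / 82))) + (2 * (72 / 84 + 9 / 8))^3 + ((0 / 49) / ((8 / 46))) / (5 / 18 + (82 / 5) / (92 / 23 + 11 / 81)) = -748308147 / 38701376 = -19.34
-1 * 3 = -3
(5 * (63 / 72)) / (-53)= -35 / 424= -0.08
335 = 335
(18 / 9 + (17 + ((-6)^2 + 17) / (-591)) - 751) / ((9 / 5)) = -406.72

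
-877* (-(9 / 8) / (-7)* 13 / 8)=-102609 / 448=-229.04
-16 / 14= -8 / 7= -1.14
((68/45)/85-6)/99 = -1346/22275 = -0.06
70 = 70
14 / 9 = 1.56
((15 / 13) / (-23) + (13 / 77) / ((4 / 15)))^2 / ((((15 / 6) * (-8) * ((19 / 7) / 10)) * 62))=-2882079225 / 2854440901312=-0.00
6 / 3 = 2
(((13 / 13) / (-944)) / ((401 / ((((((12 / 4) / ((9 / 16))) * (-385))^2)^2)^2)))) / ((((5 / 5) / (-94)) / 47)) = 572468277915959129066700800000000 / 155226699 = 3687949828244167770820797.00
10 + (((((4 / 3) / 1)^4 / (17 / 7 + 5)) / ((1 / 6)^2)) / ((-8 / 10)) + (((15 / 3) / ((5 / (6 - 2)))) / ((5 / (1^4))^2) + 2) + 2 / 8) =-78803 / 11700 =-6.74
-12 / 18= -2 / 3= -0.67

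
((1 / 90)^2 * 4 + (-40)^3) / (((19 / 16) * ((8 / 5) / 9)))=-259199998 / 855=-303157.89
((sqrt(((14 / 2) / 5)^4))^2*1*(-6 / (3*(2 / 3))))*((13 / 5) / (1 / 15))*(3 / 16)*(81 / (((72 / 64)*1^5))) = -7584759 / 1250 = -6067.81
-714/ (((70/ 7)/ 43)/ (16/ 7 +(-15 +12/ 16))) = 146931/ 4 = 36732.75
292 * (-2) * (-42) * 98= 2403744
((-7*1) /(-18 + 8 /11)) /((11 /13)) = 91 /190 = 0.48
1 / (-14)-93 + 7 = -1205 / 14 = -86.07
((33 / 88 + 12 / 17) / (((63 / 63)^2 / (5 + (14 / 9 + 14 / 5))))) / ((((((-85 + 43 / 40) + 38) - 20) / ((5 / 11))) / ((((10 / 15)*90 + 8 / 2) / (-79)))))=6601280 / 116869203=0.06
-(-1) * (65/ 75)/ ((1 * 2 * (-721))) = -0.00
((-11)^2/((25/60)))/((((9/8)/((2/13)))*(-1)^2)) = 7744/195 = 39.71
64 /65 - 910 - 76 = -64026 /65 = -985.02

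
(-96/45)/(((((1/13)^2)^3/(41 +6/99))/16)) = -6764943458.26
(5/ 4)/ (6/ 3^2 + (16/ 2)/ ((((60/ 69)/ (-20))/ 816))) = -0.00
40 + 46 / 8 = 183 / 4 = 45.75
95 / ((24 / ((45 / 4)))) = 1425 / 32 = 44.53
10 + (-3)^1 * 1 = 7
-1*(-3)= 3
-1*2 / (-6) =1 / 3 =0.33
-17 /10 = -1.70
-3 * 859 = -2577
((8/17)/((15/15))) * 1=8/17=0.47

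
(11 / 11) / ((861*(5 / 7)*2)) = 1 / 1230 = 0.00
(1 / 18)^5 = 1 / 1889568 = 0.00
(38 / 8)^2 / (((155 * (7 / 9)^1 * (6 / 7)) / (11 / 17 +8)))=159201 / 84320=1.89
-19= -19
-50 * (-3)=150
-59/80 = -0.74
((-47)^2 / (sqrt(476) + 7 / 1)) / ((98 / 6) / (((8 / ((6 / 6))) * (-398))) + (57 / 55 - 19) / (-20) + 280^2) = -5802601200 / 12562551418009 + 11605202400 * sqrt(119) / 87937859926063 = 0.00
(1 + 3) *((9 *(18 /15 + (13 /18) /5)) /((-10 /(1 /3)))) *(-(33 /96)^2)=14641 /76800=0.19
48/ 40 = 6/ 5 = 1.20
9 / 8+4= 5.12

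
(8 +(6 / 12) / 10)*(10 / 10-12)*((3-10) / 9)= 68.87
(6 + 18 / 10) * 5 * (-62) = -2418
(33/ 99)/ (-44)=-1/ 132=-0.01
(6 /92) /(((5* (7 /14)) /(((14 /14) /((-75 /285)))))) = -57 /575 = -0.10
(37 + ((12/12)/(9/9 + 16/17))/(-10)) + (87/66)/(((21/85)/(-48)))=-506249/2310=-219.16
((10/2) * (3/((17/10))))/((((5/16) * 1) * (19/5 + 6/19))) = 45600/6647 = 6.86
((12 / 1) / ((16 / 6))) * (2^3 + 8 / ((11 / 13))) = 864 / 11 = 78.55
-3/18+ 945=5669/6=944.83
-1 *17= -17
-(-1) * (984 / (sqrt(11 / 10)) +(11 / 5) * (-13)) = -143 / 5 +984 * sqrt(110) / 11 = 909.61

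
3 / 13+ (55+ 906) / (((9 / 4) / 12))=199897 / 39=5125.56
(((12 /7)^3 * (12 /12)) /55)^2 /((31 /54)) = 161243136 /11032534975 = 0.01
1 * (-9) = -9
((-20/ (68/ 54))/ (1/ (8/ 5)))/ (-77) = 432/ 1309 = 0.33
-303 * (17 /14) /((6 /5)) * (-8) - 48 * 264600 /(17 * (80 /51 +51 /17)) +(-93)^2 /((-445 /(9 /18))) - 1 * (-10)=-233816999719 /1451590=-161076.47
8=8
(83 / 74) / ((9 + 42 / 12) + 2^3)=83 / 1517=0.05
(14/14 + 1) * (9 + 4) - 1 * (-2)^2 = 22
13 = 13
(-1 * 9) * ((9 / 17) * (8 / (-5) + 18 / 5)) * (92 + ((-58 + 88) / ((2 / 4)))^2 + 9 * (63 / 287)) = -35201.41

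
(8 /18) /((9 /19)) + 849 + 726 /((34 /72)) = 3287381 /1377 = 2387.35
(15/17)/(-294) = -5/1666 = -0.00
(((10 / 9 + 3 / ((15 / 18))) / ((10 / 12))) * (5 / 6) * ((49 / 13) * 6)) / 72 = 2597 / 1755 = 1.48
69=69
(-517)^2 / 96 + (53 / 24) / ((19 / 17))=5082095 / 1824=2786.24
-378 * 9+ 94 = -3308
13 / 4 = 3.25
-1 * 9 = -9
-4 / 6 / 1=-2 / 3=-0.67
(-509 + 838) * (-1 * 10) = -3290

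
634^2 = 401956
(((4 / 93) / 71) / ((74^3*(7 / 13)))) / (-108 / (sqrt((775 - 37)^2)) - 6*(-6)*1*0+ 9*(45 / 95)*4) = 10127 / 61668059124420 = 0.00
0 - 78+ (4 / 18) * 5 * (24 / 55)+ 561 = 15955 / 33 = 483.48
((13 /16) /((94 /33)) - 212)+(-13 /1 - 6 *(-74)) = 219.29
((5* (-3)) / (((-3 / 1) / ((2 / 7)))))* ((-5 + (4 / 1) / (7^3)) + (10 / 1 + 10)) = 51490 / 2401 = 21.45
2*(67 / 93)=134 / 93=1.44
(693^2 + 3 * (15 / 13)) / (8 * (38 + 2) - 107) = 2254.71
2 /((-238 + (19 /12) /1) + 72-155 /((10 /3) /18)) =-24 /12017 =-0.00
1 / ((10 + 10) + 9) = 1 / 29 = 0.03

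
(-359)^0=1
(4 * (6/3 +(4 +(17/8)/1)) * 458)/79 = 14885/79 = 188.42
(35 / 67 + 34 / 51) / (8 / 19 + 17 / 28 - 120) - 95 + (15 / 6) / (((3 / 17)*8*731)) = -831569201149 / 8752662384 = -95.01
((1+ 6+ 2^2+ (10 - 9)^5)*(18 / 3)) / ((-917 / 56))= -576 / 131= -4.40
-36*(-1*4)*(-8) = -1152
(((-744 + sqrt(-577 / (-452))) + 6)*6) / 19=-4428 / 19 + 3*sqrt(65201) / 2147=-232.70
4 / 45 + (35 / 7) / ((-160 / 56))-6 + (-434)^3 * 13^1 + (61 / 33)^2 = -2571745026111 / 2420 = -1062704556.24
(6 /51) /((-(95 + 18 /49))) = -98 /79441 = -0.00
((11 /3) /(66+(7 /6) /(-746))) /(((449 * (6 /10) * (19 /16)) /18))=7877760 /2520134179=0.00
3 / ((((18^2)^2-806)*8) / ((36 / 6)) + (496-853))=9 / 415609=0.00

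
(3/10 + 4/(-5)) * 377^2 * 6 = -426387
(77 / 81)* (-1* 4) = -3.80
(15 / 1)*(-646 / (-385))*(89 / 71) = 172482 / 5467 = 31.55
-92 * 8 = -736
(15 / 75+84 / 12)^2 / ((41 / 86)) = 111456 / 1025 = 108.74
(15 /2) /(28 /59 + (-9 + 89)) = 885 /9496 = 0.09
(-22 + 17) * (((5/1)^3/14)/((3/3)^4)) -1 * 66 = -1549/14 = -110.64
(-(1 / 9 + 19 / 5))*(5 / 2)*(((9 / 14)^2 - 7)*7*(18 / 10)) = 28402 / 35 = 811.49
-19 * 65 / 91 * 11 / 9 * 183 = -63745 / 21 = -3035.48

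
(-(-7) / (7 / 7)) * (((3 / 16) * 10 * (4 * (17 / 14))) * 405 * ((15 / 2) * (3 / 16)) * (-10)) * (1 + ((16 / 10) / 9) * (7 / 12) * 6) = -37695375 / 64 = -588990.23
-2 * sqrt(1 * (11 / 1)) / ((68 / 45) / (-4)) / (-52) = -45 * sqrt(11) / 442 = -0.34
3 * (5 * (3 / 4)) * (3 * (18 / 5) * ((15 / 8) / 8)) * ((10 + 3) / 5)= 9477 / 128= 74.04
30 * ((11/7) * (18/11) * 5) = 2700/7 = 385.71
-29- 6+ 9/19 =-656/19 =-34.53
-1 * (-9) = 9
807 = 807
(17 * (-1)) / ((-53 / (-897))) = -15249 / 53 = -287.72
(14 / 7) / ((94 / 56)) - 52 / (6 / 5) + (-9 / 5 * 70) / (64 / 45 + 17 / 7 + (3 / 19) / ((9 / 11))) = -125068897 / 1706241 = -73.30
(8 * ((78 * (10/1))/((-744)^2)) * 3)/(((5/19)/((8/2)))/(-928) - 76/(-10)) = 11460800/2575517479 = 0.00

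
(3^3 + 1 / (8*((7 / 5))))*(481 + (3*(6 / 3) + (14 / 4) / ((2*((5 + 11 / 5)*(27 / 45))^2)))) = 34475109899 / 2612736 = 13195.02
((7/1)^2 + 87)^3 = 2515456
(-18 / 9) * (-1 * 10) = 20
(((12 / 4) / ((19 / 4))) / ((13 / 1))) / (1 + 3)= 3 / 247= 0.01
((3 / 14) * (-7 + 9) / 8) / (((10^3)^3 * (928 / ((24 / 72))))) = 1 / 51968000000000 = 0.00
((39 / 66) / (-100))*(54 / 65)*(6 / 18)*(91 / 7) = -117 / 5500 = -0.02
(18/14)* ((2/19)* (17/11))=306/1463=0.21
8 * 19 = 152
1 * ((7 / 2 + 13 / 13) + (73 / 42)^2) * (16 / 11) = 53068 / 4851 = 10.94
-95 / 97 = -0.98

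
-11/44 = -1/4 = -0.25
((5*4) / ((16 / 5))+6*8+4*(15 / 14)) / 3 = 19.51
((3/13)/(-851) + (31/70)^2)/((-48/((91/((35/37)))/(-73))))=10616843/1974504000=0.01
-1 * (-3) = 3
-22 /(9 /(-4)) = 88 /9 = 9.78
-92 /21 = -4.38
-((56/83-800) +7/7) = 66261/83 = 798.33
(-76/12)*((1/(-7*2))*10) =95/21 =4.52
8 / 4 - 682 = -680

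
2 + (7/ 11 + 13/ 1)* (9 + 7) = 2422/ 11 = 220.18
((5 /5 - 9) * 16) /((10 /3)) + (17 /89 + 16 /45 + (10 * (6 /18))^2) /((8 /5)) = -332297 /10680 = -31.11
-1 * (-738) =738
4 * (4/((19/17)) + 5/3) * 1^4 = 1196/57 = 20.98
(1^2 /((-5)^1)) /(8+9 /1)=-1 /85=-0.01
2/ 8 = 1/ 4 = 0.25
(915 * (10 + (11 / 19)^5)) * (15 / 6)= 23023.78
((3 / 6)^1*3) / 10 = 3 / 20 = 0.15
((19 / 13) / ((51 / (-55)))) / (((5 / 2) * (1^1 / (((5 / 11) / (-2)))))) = 0.14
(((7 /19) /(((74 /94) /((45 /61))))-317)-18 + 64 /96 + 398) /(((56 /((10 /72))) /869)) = 8945342615 /64839096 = 137.96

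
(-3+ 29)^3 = 17576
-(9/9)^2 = -1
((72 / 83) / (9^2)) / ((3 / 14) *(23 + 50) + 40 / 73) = 8176 / 12360609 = 0.00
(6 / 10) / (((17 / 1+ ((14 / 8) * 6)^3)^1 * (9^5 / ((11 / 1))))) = 88 / 924805755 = 0.00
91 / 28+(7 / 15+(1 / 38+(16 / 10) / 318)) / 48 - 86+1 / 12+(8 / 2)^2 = -6443797 / 96672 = -66.66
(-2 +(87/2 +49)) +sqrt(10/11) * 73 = 73 * sqrt(110)/11 +181/2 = 160.10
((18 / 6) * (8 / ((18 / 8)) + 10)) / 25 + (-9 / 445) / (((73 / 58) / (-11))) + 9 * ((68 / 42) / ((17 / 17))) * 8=118.37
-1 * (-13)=13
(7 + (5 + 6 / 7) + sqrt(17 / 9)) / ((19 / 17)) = 17 * sqrt(17) / 57 + 1530 / 133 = 12.73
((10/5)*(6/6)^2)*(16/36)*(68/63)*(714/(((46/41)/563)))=213471584/621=343754.56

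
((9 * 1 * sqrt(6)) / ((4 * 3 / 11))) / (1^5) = 33 * sqrt(6) / 4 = 20.21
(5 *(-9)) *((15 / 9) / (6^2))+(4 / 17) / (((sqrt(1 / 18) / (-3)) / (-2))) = -25 / 12+72 *sqrt(2) / 17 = 3.91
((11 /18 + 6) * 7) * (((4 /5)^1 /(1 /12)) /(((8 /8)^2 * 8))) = 833 /15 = 55.53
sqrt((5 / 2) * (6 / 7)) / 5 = sqrt(105) / 35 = 0.29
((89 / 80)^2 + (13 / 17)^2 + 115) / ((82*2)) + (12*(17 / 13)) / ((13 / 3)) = 222157288761 / 51263513600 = 4.33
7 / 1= 7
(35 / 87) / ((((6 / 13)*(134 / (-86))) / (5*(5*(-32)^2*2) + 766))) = -56484155 / 1943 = -29070.59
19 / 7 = 2.71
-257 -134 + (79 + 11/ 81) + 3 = -308.86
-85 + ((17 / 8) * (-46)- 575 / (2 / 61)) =-17720.25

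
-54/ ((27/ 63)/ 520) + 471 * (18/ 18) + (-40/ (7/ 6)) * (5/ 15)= -455423/ 7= -65060.43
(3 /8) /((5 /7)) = 21 /40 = 0.52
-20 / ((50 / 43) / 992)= -85312 / 5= -17062.40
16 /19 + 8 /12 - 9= -427 /57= -7.49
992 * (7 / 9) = 771.56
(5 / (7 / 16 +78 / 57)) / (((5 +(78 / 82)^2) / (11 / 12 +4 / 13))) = 61003490 / 106262793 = 0.57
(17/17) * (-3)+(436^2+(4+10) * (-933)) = 177031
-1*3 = -3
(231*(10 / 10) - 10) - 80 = 141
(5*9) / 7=45 / 7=6.43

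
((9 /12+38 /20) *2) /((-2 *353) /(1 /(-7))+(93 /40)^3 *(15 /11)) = 746240 /698246671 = 0.00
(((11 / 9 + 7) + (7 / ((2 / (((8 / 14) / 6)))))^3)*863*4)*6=1539592 / 9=171065.78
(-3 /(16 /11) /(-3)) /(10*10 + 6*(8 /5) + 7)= 5 /848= 0.01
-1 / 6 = -0.17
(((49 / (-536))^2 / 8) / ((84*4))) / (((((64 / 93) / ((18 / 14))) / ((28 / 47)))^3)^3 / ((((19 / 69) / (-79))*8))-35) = -145993773357446307037940520801 / 2285837681197224347002624036538343424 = -0.00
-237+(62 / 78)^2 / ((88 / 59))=-31665277 / 133848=-236.58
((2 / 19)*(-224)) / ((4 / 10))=-1120 / 19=-58.95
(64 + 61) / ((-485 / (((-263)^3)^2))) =-8273218598845225 / 97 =-85290913390156.96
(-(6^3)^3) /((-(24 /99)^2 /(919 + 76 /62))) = 157798753225.55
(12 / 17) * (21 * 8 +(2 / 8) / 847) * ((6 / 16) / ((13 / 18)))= 46103985 / 748748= 61.57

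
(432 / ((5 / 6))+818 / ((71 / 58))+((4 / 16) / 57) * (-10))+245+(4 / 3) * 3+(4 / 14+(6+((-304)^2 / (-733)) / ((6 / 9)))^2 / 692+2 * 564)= 68787958759447187 / 26332087940130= 2612.32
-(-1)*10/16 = 5/8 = 0.62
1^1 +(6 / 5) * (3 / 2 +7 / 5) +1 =5.48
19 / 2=9.50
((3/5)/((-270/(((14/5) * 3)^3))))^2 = 16941456/9765625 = 1.73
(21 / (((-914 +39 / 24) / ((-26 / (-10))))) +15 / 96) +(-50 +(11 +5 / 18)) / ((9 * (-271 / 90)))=482724677 / 316484640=1.53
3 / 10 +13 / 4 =71 / 20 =3.55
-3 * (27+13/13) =-84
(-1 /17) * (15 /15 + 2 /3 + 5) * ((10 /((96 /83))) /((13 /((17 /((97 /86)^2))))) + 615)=-4578720775 /18714501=-244.66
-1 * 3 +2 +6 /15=-3 /5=-0.60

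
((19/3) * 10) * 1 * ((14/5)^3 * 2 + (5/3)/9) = 5654438/2025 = 2792.32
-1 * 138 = -138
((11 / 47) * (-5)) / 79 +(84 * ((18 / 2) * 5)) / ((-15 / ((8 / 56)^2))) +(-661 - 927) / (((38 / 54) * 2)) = -559742065 / 493829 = -1133.47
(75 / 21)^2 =12.76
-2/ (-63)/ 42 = 0.00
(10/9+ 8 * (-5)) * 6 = -700/3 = -233.33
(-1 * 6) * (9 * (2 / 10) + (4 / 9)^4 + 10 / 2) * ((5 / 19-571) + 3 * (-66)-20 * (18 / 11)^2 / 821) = 31547.11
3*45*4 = 540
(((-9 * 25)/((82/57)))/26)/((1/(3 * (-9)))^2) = -9349425/2132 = -4385.28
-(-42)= 42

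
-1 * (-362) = 362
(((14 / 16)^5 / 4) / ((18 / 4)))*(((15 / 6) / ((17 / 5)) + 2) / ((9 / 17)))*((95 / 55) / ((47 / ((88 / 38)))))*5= 2605085 / 41582592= 0.06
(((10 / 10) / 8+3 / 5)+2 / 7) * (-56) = -283 / 5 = -56.60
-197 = -197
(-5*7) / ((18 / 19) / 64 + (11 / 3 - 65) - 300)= 12768 / 131809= 0.10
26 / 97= 0.27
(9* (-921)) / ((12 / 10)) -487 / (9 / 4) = -128231 / 18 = -7123.94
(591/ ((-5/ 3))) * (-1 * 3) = 5319/ 5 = 1063.80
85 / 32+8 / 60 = 1339 / 480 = 2.79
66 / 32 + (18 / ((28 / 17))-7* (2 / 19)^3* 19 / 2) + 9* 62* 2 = 45644231 / 40432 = 1128.91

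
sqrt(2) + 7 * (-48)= -336 + sqrt(2)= -334.59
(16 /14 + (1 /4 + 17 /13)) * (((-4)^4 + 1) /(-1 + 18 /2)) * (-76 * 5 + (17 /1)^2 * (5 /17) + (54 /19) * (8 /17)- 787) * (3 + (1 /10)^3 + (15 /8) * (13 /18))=-164591443694621 /403104000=-408310.12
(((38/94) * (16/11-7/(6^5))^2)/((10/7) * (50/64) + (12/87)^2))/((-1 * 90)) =-1729268287674613/206806899300312960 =-0.01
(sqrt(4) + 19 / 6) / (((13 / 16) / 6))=496 / 13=38.15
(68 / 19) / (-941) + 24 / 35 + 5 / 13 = 8676133 / 8134945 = 1.07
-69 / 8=-8.62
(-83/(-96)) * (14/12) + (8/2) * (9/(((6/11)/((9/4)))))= 86117/576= 149.51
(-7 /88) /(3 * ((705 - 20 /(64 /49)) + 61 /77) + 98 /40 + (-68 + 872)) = -490 /17727797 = -0.00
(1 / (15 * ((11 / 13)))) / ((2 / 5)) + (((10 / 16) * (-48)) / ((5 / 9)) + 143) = 89.20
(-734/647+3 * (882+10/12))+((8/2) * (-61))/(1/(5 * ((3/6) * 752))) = -590157989/1294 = -456072.63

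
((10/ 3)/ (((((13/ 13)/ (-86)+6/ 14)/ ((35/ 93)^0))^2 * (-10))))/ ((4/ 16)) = -1449616/ 189003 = -7.67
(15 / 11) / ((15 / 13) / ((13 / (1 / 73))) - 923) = -185055 / 125257396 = -0.00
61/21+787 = 16588/21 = 789.90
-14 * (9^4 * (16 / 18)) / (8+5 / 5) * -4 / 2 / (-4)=-4536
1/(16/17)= 17/16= 1.06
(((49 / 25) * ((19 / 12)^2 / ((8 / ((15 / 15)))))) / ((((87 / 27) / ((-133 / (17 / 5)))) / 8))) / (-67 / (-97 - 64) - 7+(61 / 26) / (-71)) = 349608916111 / 38780977320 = 9.01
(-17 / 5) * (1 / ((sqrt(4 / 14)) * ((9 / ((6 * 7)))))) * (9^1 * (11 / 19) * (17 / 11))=-6069 * sqrt(14) / 95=-239.03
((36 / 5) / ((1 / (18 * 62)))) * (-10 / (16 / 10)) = -50220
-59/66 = -0.89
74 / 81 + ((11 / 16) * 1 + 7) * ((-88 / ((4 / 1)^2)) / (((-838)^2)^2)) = 1167771232839655 / 1278236079309312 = 0.91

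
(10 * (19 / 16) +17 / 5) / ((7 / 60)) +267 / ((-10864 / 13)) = 1418937 / 10864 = 130.61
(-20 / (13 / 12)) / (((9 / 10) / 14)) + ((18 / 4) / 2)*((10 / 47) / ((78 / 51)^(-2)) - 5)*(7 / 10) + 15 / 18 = -414518929 / 1412632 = -293.44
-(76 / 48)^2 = -361 / 144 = -2.51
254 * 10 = 2540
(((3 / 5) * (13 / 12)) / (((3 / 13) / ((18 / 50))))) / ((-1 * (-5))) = 507 / 2500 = 0.20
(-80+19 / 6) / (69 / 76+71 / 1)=-17518 / 16395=-1.07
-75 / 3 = -25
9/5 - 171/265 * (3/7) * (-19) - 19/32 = 383507/59360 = 6.46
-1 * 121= -121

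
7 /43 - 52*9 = -20117 /43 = -467.84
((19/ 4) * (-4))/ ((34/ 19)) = -361/ 34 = -10.62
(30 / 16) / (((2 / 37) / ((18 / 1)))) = 4995 / 8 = 624.38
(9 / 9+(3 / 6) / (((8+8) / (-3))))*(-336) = -609 / 2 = -304.50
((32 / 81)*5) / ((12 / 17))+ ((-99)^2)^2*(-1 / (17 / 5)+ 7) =2661043078462 / 4131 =644164385.97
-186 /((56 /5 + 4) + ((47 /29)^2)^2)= -219257110 /26050587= -8.42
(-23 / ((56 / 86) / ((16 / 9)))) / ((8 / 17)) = -16813 / 126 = -133.44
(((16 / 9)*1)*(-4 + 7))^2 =256 / 9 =28.44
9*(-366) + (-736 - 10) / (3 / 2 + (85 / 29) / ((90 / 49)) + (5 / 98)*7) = -44286282 / 12617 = -3510.05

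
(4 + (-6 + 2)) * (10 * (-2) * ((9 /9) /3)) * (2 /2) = 0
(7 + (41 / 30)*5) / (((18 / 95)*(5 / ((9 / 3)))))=1577 / 36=43.81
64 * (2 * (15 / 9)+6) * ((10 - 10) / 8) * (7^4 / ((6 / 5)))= 0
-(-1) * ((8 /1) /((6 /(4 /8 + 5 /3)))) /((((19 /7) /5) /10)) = 9100 /171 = 53.22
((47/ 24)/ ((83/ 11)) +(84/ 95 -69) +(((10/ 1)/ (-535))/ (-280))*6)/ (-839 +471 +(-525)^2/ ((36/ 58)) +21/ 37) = -355863774857/ 2326918015155300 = -0.00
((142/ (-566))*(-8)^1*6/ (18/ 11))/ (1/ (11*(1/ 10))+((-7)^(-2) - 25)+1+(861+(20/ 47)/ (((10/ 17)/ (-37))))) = 79140292/ 8723137947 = 0.01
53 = 53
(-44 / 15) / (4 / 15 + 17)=-44 / 259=-0.17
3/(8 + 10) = 1/6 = 0.17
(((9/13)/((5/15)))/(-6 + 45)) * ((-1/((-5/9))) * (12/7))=972/5915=0.16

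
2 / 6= 1 / 3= 0.33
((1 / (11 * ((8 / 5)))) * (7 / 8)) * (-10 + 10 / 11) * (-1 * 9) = 7875 / 1936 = 4.07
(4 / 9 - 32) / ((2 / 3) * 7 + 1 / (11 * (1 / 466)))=-781 / 1164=-0.67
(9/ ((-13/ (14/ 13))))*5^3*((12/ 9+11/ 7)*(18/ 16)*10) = -1029375/ 338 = -3045.49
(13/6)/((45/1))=13/270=0.05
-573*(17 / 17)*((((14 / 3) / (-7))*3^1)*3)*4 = 13752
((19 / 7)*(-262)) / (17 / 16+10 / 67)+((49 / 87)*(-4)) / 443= -68557530428 / 116817771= -586.88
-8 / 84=-2 / 21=-0.10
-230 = -230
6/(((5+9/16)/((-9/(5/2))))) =-1728/445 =-3.88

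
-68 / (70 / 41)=-1394 / 35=-39.83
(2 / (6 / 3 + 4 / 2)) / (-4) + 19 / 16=17 / 16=1.06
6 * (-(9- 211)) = 1212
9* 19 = 171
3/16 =0.19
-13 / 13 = -1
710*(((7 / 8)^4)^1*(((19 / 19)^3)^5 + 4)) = 4261775 / 2048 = 2080.94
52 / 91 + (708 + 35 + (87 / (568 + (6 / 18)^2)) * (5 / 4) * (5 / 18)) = 212920545 / 286328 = 743.62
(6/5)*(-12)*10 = -144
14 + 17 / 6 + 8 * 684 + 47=33215 / 6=5535.83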